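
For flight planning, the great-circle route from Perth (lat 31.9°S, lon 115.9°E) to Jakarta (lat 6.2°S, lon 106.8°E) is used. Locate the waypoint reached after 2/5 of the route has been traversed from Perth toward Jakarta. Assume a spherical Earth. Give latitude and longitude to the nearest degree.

The haversine formula gives a central angle δ ≈ 0.472 rad (27.1°) between the endpoints.
Interpolate at f = 2/5 with slerp weights a = sin((1−f)δ)/sin δ ≈ 0.615, b = sin(fδ)/sin δ ≈ 0.413.
p = a·p₁ + b·p₂ ≈ (-0.347, 0.862, -0.369); φ = arcsin(p_z) ≈ -21.68°, λ = atan2(p_y, p_x) ≈ 111.89°.

≈ lat 22°S, lon 112°E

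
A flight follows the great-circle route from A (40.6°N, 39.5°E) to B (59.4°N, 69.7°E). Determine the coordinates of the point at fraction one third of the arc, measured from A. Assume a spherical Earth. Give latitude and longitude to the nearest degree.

The haversine formula gives a central angle δ ≈ 0.464 rad (26.6°) between the endpoints.
Interpolate at f = 1/3 with slerp weights a = sin((1−f)δ)/sin δ ≈ 0.680, b = sin(fδ)/sin δ ≈ 0.344.
p = a·p₁ + b·p₂ ≈ (0.459, 0.493, 0.739); φ = arcsin(p_z) ≈ 47.64°, λ = atan2(p_y, p_x) ≈ 47.02°.

≈ (48°N, 47°E)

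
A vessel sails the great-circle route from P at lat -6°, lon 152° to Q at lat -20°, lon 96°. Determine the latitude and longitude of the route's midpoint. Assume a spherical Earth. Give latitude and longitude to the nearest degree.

≈ lat -15°, lon 125°

Convert each endpoint to a unit vector on the sphere (x = cos φ cos λ, y = cos φ sin λ, z = sin φ).
The central angle between the endpoints is δ = arccos(p₁·p₂) ≈ 0.978 rad (56.1°).
Interpolate at f = 1/2 with slerp weights a = sin((1−f)δ)/sin δ ≈ 0.566, b = sin(fδ)/sin δ ≈ 0.566.
p = a·p₁ + b·p₂ ≈ (-0.553, 0.794, -0.253); φ = arcsin(p_z) ≈ -14.65°, λ = atan2(p_y, p_x) ≈ 124.86°.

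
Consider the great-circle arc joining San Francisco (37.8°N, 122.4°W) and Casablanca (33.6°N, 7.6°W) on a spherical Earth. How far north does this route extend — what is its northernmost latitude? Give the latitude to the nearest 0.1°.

≈ 53.2°N

The great circle lies in the plane with unit normal n̂ = (p₁ × p₂)/|p₁ × p₂|.
Here n̂_z ≈ +0.599; the vertex latitude is φ_max = arccos|n̂_z| ≈ 53.2°.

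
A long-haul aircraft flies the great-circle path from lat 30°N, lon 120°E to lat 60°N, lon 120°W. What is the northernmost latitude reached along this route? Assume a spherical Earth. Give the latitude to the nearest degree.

≈ 67°N

The great circle lies in the plane with unit normal n̂ = (p₁ × p₂)/|p₁ × p₂|.
Here n̂_z ≈ +0.384; the vertex latitude is φ_max = arccos|n̂_z| ≈ 67.4°.
Check via Clairaut: cos φ_max = |cos φ₁| · sin C = cos(30.0°)·sin(26.3°) ≈ 0.384, again giving ≈ 67.4°.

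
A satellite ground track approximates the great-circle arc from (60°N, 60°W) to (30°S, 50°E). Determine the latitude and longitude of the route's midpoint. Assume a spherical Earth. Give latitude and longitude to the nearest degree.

≈ (24°N, 16°E)

Convert each endpoint to a unit vector on the sphere (x = cos φ cos λ, y = cos φ sin λ, z = sin φ).
The central angle between the endpoints is δ = arccos(p₁·p₂) ≈ 2.191 rad (125.5°).
Interpolate at f = 1/2 with slerp weights a = sin((1−f)δ)/sin δ ≈ 1.093, b = sin(fδ)/sin δ ≈ 1.093.
p = a·p₁ + b·p₂ ≈ (0.881, 0.252, 0.400); φ = arcsin(p_z) ≈ 23.57°, λ = atan2(p_y, p_x) ≈ 15.94°.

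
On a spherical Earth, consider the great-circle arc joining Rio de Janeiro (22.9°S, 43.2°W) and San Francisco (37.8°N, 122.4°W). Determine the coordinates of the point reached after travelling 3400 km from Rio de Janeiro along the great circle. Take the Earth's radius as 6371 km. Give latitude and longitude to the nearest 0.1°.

Convert each endpoint to a unit vector on the sphere (x = cos φ cos λ, y = cos φ sin λ, z = sin φ).
The central angle between the endpoints is δ = arccos(p₁·p₂) ≈ 1.673 rad (95.9°). The total great-circle distance is δ·R ≈ 1.673 × 6371 ≈ 10659 km, so the target fraction is f = 3400/10659 ≈ 0.319.
Interpolate at f ≈ 0.319 with slerp weights a = sin((1−f)δ)/sin δ ≈ 0.913, b = sin(fδ)/sin δ ≈ 0.511.
p = a·p₁ + b·p₂ ≈ (0.397, -0.917, -0.042); φ = arcsin(p_z) ≈ -2.40°, λ = atan2(p_y, p_x) ≈ -66.61°.

≈ (2.4°S, 66.6°W)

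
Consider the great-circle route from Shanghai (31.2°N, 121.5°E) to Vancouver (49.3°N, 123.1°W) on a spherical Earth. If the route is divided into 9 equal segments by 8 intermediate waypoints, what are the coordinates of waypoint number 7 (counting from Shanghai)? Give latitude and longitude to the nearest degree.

Write both endpoints as unit vectors p₁, p₂ with components (cos φ cos λ, cos φ sin λ, sin φ).
The central angle between the endpoints is δ = arccos(p₁·p₂) ≈ 1.417 rad (81.2°).
Interpolate at f = 7/9 with slerp weights a = sin((1−f)δ)/sin δ ≈ 0.313, b = sin(fδ)/sin δ ≈ 0.903.
p = a·p₁ + b·p₂ ≈ (-0.462, -0.265, 0.847); φ = arcsin(p_z) ≈ 57.86°, λ = atan2(p_y, p_x) ≈ -150.17°.

≈ 58°N, 150°W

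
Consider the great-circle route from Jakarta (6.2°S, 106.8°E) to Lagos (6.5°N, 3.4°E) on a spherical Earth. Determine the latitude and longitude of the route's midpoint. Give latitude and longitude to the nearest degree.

≈ 0°N, 55°E

From cos δ = sin φ₁ sin φ₂ + cos φ₁ cos φ₂ cos Δλ, the central angle is δ ≈ 1.814 rad (104.0°).
Interpolate at f = 1/2 with slerp weights a = sin((1−f)δ)/sin δ ≈ 0.812, b = sin(fδ)/sin δ ≈ 0.812.
p = a·p₁ + b·p₂ ≈ (0.572, 0.820, 0.004); φ = arcsin(p_z) ≈ 0.24°, λ = atan2(p_y, p_x) ≈ 55.12°.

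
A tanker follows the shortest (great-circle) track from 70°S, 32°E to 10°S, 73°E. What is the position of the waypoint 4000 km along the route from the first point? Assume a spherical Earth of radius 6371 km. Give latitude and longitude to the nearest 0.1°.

≈ 38.3°S, 64.1°E

Convert each endpoint to a unit vector on the sphere (x = cos φ cos λ, y = cos φ sin λ, z = sin φ).
The central angle between the endpoints is δ = arccos(p₁·p₂) ≈ 1.140 rad (65.3°). The total great-circle distance is δ·R ≈ 1.140 × 6371 ≈ 7264 km, so the target fraction is f = 4000/7264 ≈ 0.551.
Interpolate at f ≈ 0.551 with slerp weights a = sin((1−f)δ)/sin δ ≈ 0.540, b = sin(fδ)/sin δ ≈ 0.646.
p = a·p₁ + b·p₂ ≈ (0.343, 0.707, -0.619); φ = arcsin(p_z) ≈ -38.26°, λ = atan2(p_y, p_x) ≈ 64.13°.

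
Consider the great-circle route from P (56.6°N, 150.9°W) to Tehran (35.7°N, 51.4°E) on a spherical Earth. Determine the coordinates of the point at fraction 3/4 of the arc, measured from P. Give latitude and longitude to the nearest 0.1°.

≈ (56.5°N, 59.4°E)

Convert each endpoint to a unit vector on the sphere (x = cos φ cos λ, y = cos φ sin λ, z = sin φ).
The central angle between the endpoints is δ = arccos(p₁·p₂) ≈ 1.497 rad (85.8°).
Interpolate at f = 3/4 with slerp weights a = sin((1−f)δ)/sin δ ≈ 0.367, b = sin(fδ)/sin δ ≈ 0.904.
p = a·p₁ + b·p₂ ≈ (0.282, 0.475, 0.833); φ = arcsin(p_z) ≈ 56.46°, λ = atan2(p_y, p_x) ≈ 59.37°.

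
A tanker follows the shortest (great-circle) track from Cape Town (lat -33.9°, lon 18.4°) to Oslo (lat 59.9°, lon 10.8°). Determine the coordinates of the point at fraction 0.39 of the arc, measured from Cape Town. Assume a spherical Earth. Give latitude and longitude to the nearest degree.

≈ lat 3°, lon 16°

Write both endpoints as unit vectors p₁, p₂ with components (cos φ cos λ, cos φ sin λ, sin φ).
The central angle between the endpoints is δ = arccos(p₁·p₂) ≈ 1.641 rad (94.0°).
Interpolate at f = 0.39 with slerp weights a = sin((1−f)δ)/sin δ ≈ 0.844, b = sin(fδ)/sin δ ≈ 0.599.
p = a·p₁ + b·p₂ ≈ (0.960, 0.277, 0.047); φ = arcsin(p_z) ≈ 2.70°, λ = atan2(p_y, p_x) ≈ 16.12°.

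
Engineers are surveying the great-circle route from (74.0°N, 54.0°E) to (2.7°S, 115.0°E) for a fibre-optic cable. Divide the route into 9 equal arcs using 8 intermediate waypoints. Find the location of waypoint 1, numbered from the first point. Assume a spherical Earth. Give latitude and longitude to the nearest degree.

From cos δ = sin φ₁ sin φ₂ + cos φ₁ cos φ₂ cos Δλ, the central angle is δ ≈ 1.482 rad (84.9°).
Interpolate at f = 1/9 with slerp weights a = sin((1−f)δ)/sin δ ≈ 0.972, b = sin(fδ)/sin δ ≈ 0.165.
p = a·p₁ + b·p₂ ≈ (0.088, 0.366, 0.927); φ = arcsin(p_z) ≈ 67.90°, λ = atan2(p_y, p_x) ≈ 76.48°.

≈ (68°N, 76°E)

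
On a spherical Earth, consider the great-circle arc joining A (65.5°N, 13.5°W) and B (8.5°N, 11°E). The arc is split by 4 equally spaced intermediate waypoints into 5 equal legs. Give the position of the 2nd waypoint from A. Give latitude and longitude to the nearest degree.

≈ (43°N, 2°E)

From cos δ = sin φ₁ sin φ₂ + cos φ₁ cos φ₂ cos Δλ, the central angle is δ ≈ 1.038 rad (59.5°).
Interpolate at f = 2/5 with slerp weights a = sin((1−f)δ)/sin δ ≈ 0.677, b = sin(fδ)/sin δ ≈ 0.468.
p = a·p₁ + b·p₂ ≈ (0.728, 0.023, 0.685); φ = arcsin(p_z) ≈ 43.27°, λ = atan2(p_y, p_x) ≈ 1.80°.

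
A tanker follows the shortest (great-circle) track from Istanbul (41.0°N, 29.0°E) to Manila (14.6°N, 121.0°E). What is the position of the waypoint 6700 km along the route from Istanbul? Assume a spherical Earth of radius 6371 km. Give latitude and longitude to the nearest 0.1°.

Convert each endpoint to a unit vector on the sphere (x = cos φ cos λ, y = cos φ sin λ, z = sin φ).
The central angle between the endpoints is δ = arccos(p₁·p₂) ≈ 1.430 rad (82.0°). The total great-circle distance is δ·R ≈ 1.430 × 6371 ≈ 9113 km, so the target fraction is f = 6700/9113 ≈ 0.735.
Interpolate at f ≈ 0.735 with slerp weights a = sin((1−f)δ)/sin δ ≈ 0.373, b = sin(fδ)/sin δ ≈ 0.877.
p = a·p₁ + b·p₂ ≈ (-0.190, 0.864, 0.466); φ = arcsin(p_z) ≈ 27.78°, λ = atan2(p_y, p_x) ≈ 102.43°.

≈ 27.8°N, 102.4°E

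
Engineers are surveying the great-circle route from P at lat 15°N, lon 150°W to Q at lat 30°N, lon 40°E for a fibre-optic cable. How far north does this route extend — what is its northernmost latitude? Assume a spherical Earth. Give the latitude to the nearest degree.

≈ 78°N

The great circle lies in the plane with unit normal n̂ = (p₁ × p₂)/|p₁ × p₂|.
Here n̂_z ≈ -0.202; the vertex latitude is φ_max = arccos|n̂_z| ≈ 78.4°.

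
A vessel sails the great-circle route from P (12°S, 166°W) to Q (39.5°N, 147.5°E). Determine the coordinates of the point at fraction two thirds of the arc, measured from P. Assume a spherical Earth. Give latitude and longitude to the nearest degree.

≈ (24°N, 166°E)

The haversine formula gives a central angle δ ≈ 1.173 rad (67.2°) between the endpoints.
Interpolate at f = 2/3 with slerp weights a = sin((1−f)δ)/sin δ ≈ 0.413, b = sin(fδ)/sin δ ≈ 0.764.
p = a·p₁ + b·p₂ ≈ (-0.890, 0.219, 0.400); φ = arcsin(p_z) ≈ 23.59°, λ = atan2(p_y, p_x) ≈ 166.17°.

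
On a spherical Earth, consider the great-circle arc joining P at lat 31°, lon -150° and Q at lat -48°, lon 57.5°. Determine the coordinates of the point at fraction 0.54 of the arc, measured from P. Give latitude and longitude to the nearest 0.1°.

≈ lat -33.8°, lon 155.5°

From cos δ = sin φ₁ sin φ₂ + cos φ₁ cos φ₂ cos Δλ, the central angle is δ ≈ 2.671 rad (153.1°).
Interpolate at f = 0.54 with slerp weights a = sin((1−f)δ)/sin δ ≈ 2.080, b = sin(fδ)/sin δ ≈ 2.189.
p = a·p₁ + b·p₂ ≈ (-0.757, 0.344, -0.556); φ = arcsin(p_z) ≈ -33.77°, λ = atan2(p_y, p_x) ≈ 155.54°.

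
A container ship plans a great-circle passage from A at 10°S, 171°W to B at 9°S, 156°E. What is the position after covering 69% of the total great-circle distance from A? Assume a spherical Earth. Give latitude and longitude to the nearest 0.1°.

The haversine formula gives a central angle δ ≈ 0.568 rad (32.5°) between the endpoints.
Interpolate at f = 0.69 with slerp weights a = sin((1−f)δ)/sin δ ≈ 0.326, b = sin(fδ)/sin δ ≈ 0.710.
p = a·p₁ + b·p₂ ≈ (-0.957, 0.235, -0.168); φ = arcsin(p_z) ≈ -9.65°, λ = atan2(p_y, p_x) ≈ 166.20°.

≈ 9.6°S, 166.2°E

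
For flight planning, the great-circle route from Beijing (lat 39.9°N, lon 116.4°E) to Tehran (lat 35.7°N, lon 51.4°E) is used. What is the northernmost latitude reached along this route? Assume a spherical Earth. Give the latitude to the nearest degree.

≈ 43°N

The great circle lies in the plane with unit normal n̂ = (p₁ × p₂)/|p₁ × p₂|.
Here n̂_z ≈ -0.733; the vertex latitude is φ_max = arccos|n̂_z| ≈ 42.9°.
Check via Clairaut: cos φ_max = |cos φ₁| · sin C = cos(39.9°)·sin(72.8°) ≈ 0.733, again giving ≈ 42.9°.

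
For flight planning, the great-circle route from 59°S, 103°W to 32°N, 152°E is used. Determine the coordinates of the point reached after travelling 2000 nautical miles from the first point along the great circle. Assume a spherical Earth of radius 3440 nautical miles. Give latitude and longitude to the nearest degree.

≈ 43°S, 152°W

Convert each endpoint to a unit vector on the sphere (x = cos φ cos λ, y = cos φ sin λ, z = sin φ).
The central angle between the endpoints is δ = arccos(p₁·p₂) ≈ 2.174 rad (124.6°). The total great-circle distance is δ·R ≈ 2.174 × 3440 ≈ 7479 nmi, so the target fraction is f = 2000/7479 ≈ 0.267.
Interpolate at f ≈ 0.267 with slerp weights a = sin((1−f)δ)/sin δ ≈ 1.214, b = sin(fδ)/sin δ ≈ 0.667.
p = a·p₁ + b·p₂ ≈ (-0.640, -0.344, -0.687); φ = arcsin(p_z) ≈ -43.41°, λ = atan2(p_y, p_x) ≈ -151.76°.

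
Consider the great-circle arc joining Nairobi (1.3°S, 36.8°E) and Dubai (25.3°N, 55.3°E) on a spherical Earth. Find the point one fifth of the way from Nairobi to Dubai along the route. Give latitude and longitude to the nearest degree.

Convert each endpoint to a unit vector on the sphere (x = cos φ cos λ, y = cos φ sin λ, z = sin φ).
The central angle between the endpoints is δ = arccos(p₁·p₂) ≈ 0.560 rad (32.1°).
Interpolate at f = 1/5 with slerp weights a = sin((1−f)δ)/sin δ ≈ 0.815, b = sin(fδ)/sin δ ≈ 0.210.
p = a·p₁ + b·p₂ ≈ (0.761, 0.645, 0.071); φ = arcsin(p_z) ≈ 4.10°, λ = atan2(p_y, p_x) ≈ 40.27°.

≈ (4°N, 40°E)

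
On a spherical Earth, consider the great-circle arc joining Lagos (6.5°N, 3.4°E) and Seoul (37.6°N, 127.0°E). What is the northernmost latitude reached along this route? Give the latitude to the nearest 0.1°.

≈ 45.2°N

The great circle lies in the plane with unit normal n̂ = (p₁ × p₂)/|p₁ × p₂|.
Here n̂_z ≈ +0.705; the vertex latitude is φ_max = arccos|n̂_z| ≈ 45.2°.
Check via Clairaut: cos φ_max = |cos φ₁| · sin C = cos(6.5°)·sin(45.2°) ≈ 0.705, again giving ≈ 45.2°.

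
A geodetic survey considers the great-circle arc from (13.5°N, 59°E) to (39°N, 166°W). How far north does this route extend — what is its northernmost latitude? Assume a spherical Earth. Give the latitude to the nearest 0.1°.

The great circle lies in the plane with unit normal n̂ = (p₁ × p₂)/|p₁ × p₂|.
Here n̂_z ≈ +0.580; the vertex latitude is φ_max = arccos|n̂_z| ≈ 54.6°.
Check via Clairaut: cos φ_max = |cos φ₁| · sin C = cos(13.5°)·sin(36.6°) ≈ 0.580, again giving ≈ 54.6°.

≈ 54.6°N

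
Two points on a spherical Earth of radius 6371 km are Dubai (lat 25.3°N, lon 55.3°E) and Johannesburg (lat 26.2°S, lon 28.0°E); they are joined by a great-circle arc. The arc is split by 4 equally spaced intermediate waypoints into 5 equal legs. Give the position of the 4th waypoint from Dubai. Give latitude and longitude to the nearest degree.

From cos δ = sin φ₁ sin φ₂ + cos φ₁ cos φ₂ cos Δλ, the central angle is δ ≈ 1.010 rad (57.8°).
Interpolate at f = 4/5 with slerp weights a = sin((1−f)δ)/sin δ ≈ 0.237, b = sin(fδ)/sin δ ≈ 0.854.
p = a·p₁ + b·p₂ ≈ (0.798, 0.536, -0.276); φ = arcsin(p_z) ≈ -16.00°, λ = atan2(p_y, p_x) ≈ 33.87°.

≈ lat 16°S, lon 34°E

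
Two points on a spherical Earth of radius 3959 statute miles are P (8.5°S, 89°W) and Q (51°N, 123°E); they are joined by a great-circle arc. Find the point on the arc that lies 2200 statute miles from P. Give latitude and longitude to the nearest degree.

From cos δ = sin φ₁ sin φ₂ + cos φ₁ cos φ₂ cos Δλ, the central angle is δ ≈ 2.269 rad (130.0°). The total great-circle distance is δ·R ≈ 2.269 × 3959 ≈ 8982 mi, so the target fraction is f = 2200/8982 ≈ 0.245.
Interpolate at f ≈ 0.245 with slerp weights a = sin((1−f)δ)/sin δ ≈ 1.292, b = sin(fδ)/sin δ ≈ 0.689.
p = a·p₁ + b·p₂ ≈ (-0.214, -0.914, 0.344); φ = arcsin(p_z) ≈ 20.13°, λ = atan2(p_y, p_x) ≈ -103.16°.

≈ (20°N, 103°W)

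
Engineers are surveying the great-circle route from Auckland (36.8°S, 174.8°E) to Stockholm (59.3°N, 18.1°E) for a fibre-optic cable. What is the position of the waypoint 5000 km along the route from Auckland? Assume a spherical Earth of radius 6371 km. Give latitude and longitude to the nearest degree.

≈ 5°N, 156°E

Write both endpoints as unit vectors p₁, p₂ with components (cos φ cos λ, cos φ sin λ, sin φ).
The central angle between the endpoints is δ = arccos(p₁·p₂) ≈ 2.669 rad (152.9°). The total great-circle distance is δ·R ≈ 2.669 × 6371 ≈ 17006 km, so the target fraction is f = 5000/17006 ≈ 0.294.
Interpolate at f ≈ 0.294 with slerp weights a = sin((1−f)δ)/sin δ ≈ 2.091, b = sin(fδ)/sin δ ≈ 1.553.
p = a·p₁ + b·p₂ ≈ (-0.914, 0.398, 0.083); φ = arcsin(p_z) ≈ 4.77°, λ = atan2(p_y, p_x) ≈ 156.45°.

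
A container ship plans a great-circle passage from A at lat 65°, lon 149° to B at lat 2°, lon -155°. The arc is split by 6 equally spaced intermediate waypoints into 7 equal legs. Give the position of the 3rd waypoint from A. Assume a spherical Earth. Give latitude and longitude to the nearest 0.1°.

The haversine formula gives a central angle δ ≈ 1.300 rad (74.5°) between the endpoints.
Interpolate at f = 3/7 with slerp weights a = sin((1−f)δ)/sin δ ≈ 0.702, b = sin(fδ)/sin δ ≈ 0.549.
p = a·p₁ + b·p₂ ≈ (-0.751, -0.079, 0.655); φ = arcsin(p_z) ≈ 40.94°, λ = atan2(p_y, p_x) ≈ -174.00°.

≈ lat 40.9°, lon -174.0°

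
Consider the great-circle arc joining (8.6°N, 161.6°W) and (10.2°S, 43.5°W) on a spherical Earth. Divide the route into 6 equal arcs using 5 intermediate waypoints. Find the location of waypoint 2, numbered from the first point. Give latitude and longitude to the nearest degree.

Convert each endpoint to a unit vector on the sphere (x = cos φ cos λ, y = cos φ sin λ, z = sin φ).
The central angle between the endpoints is δ = arccos(p₁·p₂) ≈ 2.077 rad (119.0°).
Interpolate at f = 2/6 with slerp weights a = sin((1−f)δ)/sin δ ≈ 1.124, b = sin(fδ)/sin δ ≈ 0.730.
p = a·p₁ + b·p₂ ≈ (-0.533, -0.845, 0.039); φ = arcsin(p_z) ≈ 2.22°, λ = atan2(p_y, p_x) ≈ -122.25°.

≈ (2°N, 122°W)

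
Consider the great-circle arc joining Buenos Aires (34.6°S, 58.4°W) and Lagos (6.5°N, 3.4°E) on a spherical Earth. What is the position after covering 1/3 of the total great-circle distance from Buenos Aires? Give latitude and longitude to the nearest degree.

≈ (23°S, 35°W)

The haversine formula gives a central angle δ ≈ 1.243 rad (71.2°) between the endpoints.
Interpolate at f = 1/3 with slerp weights a = sin((1−f)δ)/sin δ ≈ 0.778, b = sin(fδ)/sin δ ≈ 0.425.
p = a·p₁ + b·p₂ ≈ (0.757, -0.521, -0.394); φ = arcsin(p_z) ≈ -23.20°, λ = atan2(p_y, p_x) ≈ -34.51°.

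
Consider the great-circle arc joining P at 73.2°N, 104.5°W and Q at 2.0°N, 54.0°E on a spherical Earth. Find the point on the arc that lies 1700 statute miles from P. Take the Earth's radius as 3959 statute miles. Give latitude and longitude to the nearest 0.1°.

Convert each endpoint to a unit vector on the sphere (x = cos φ cos λ, y = cos φ sin λ, z = sin φ).
The central angle between the endpoints is δ = arccos(p₁·p₂) ≈ 1.808 rad (103.6°). The total great-circle distance is δ·R ≈ 1.808 × 3959 ≈ 7159 mi, so the target fraction is f = 1700/7159 ≈ 0.237.
Interpolate at f ≈ 0.237 with slerp weights a = sin((1−f)δ)/sin δ ≈ 1.010, b = sin(fδ)/sin δ ≈ 0.428.
p = a·p₁ + b·p₂ ≈ (0.179, 0.064, 0.982); φ = arcsin(p_z) ≈ 79.07°, λ = atan2(p_y, p_x) ≈ 19.64°.

≈ 79.1°N, 19.6°E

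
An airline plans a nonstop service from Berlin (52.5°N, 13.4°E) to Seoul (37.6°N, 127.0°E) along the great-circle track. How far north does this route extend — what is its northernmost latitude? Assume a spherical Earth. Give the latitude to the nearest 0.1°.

≈ 62.5°N

The great circle lies in the plane with unit normal n̂ = (p₁ × p₂)/|p₁ × p₂|.
Here n̂_z ≈ +0.462; the vertex latitude is φ_max = arccos|n̂_z| ≈ 62.5°.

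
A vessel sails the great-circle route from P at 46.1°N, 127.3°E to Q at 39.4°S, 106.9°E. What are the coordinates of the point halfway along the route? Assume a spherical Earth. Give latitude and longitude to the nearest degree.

Write both endpoints as unit vectors p₁, p₂ with components (cos φ cos λ, cos φ sin λ, sin φ).
The central angle between the endpoints is δ = arccos(p₁·p₂) ≈ 1.526 rad (87.4°).
Interpolate at f = 1/2 with slerp weights a = sin((1−f)δ)/sin δ ≈ 0.692, b = sin(fδ)/sin δ ≈ 0.692.
p = a·p₁ + b·p₂ ≈ (-0.446, 0.893, 0.059); φ = arcsin(p_z) ≈ 3.40°, λ = atan2(p_y, p_x) ≈ 116.54°.

≈ 3°N, 117°E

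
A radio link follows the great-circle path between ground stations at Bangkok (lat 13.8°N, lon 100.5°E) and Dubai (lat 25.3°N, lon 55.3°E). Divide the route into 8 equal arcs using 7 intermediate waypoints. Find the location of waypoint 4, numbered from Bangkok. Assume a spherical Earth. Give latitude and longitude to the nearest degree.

Convert each endpoint to a unit vector on the sphere (x = cos φ cos λ, y = cos φ sin λ, z = sin φ).
The central angle between the endpoints is δ = arccos(p₁·p₂) ≈ 0.766 rad (43.9°).
Interpolate at f = 4/8 with slerp weights a = sin((1−f)δ)/sin δ ≈ 0.539, b = sin(fδ)/sin δ ≈ 0.539.
p = a·p₁ + b·p₂ ≈ (0.182, 0.915, 0.359); φ = arcsin(p_z) ≈ 21.04°, λ = atan2(p_y, p_x) ≈ 78.75°.

≈ lat 21°N, lon 79°E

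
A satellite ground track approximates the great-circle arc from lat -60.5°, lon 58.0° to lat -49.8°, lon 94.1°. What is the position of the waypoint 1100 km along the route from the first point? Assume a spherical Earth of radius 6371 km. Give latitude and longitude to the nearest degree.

Write both endpoints as unit vectors p₁, p₂ with components (cos φ cos λ, cos φ sin λ, sin φ).
The central angle between the endpoints is δ = arccos(p₁·p₂) ≈ 0.399 rad (22.8°). The total great-circle distance is δ·R ≈ 0.399 × 6371 ≈ 2540 km, so the target fraction is f = 1100/2540 ≈ 0.433.
Interpolate at f ≈ 0.433 with slerp weights a = sin((1−f)δ)/sin δ ≈ 0.577, b = sin(fδ)/sin δ ≈ 0.443.
p = a·p₁ + b·p₂ ≈ (0.130, 0.526, -0.840); φ = arcsin(p_z) ≈ -57.19°, λ = atan2(p_y, p_x) ≈ 76.10°.

≈ lat -57°, lon 76°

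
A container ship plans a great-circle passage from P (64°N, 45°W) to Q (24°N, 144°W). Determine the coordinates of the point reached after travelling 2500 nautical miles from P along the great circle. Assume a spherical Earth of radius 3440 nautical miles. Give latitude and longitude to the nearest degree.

≈ (50°N, 123°W)

Write both endpoints as unit vectors p₁, p₂ with components (cos φ cos λ, cos φ sin λ, sin φ).
The central angle between the endpoints is δ = arccos(p₁·p₂) ≈ 1.263 rad (72.4°). The total great-circle distance is δ·R ≈ 1.263 × 3440 ≈ 4345 nmi, so the target fraction is f = 2500/4345 ≈ 0.575.
Interpolate at f ≈ 0.575 with slerp weights a = sin((1−f)δ)/sin δ ≈ 0.536, b = sin(fδ)/sin δ ≈ 0.697.
p = a·p₁ + b·p₂ ≈ (-0.349, -0.541, 0.765); φ = arcsin(p_z) ≈ 49.95°, λ = atan2(p_y, p_x) ≈ -122.85°.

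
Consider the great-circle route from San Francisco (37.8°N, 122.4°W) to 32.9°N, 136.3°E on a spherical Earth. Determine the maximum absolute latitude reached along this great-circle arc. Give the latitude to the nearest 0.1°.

≈ 48.4°N

The great circle lies in the plane with unit normal n̂ = (p₁ × p₂)/|p₁ × p₂|.
Here n̂_z ≈ -0.664; the vertex latitude is φ_max = arccos|n̂_z| ≈ 48.4°.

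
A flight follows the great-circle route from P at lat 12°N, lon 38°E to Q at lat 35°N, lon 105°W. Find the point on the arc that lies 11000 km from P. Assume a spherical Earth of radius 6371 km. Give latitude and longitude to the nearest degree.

≈ lat 49°N, lon 81°W

Write both endpoints as unit vectors p₁, p₂ with components (cos φ cos λ, cos φ sin λ, sin φ).
The central angle between the endpoints is δ = arccos(p₁·p₂) ≈ 2.118 rad (121.4°). The total great-circle distance is δ·R ≈ 2.118 × 6371 ≈ 13496 km, so the target fraction is f = 11000/13496 ≈ 0.815.
Interpolate at f ≈ 0.815 with slerp weights a = sin((1−f)δ)/sin δ ≈ 0.447, b = sin(fδ)/sin δ ≈ 1.157.
p = a·p₁ + b·p₂ ≈ (0.099, -0.646, 0.757); φ = arcsin(p_z) ≈ 49.17°, λ = atan2(p_y, p_x) ≈ -81.25°.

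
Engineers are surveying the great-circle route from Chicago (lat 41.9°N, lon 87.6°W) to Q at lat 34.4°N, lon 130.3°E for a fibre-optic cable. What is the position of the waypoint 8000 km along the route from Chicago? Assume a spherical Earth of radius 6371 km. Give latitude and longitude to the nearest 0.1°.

Write both endpoints as unit vectors p₁, p₂ with components (cos φ cos λ, cos φ sin λ, sin φ).
The central angle between the endpoints is δ = arccos(p₁·p₂) ≈ 1.678 rad (96.2°). The total great-circle distance is δ·R ≈ 1.678 × 6371 ≈ 10693 km, so the target fraction is f = 8000/10693 ≈ 0.748.
Interpolate at f ≈ 0.748 with slerp weights a = sin((1−f)δ)/sin δ ≈ 0.413, b = sin(fδ)/sin δ ≈ 0.956.
p = a·p₁ + b·p₂ ≈ (-0.497, 0.295, 0.816); φ = arcsin(p_z) ≈ 54.66°, λ = atan2(p_y, p_x) ≈ 149.33°.

≈ lat 54.7°N, lon 149.3°E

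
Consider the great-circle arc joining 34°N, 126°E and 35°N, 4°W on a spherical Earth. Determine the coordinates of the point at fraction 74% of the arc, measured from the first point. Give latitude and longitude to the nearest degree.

Convert each endpoint to a unit vector on the sphere (x = cos φ cos λ, y = cos φ sin λ, z = sin φ).
The central angle between the endpoints is δ = arccos(p₁·p₂) ≈ 1.687 rad (96.6°).
Interpolate at f = 0.74 with slerp weights a = sin((1−f)δ)/sin δ ≈ 0.428, b = sin(fδ)/sin δ ≈ 0.955.
p = a·p₁ + b·p₂ ≈ (0.572, 0.232, 0.787); φ = arcsin(p_z) ≈ 51.88°, λ = atan2(p_y, p_x) ≈ 22.10°.

≈ 52°N, 22°E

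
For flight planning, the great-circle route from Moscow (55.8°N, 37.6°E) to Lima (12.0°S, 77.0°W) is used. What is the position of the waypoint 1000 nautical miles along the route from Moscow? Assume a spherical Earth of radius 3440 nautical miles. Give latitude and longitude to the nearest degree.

Write both endpoints as unit vectors p₁, p₂ with components (cos φ cos λ, cos φ sin λ, sin φ).
The central angle between the endpoints is δ = arccos(p₁·p₂) ≈ 1.983 rad (113.6°). The total great-circle distance is δ·R ≈ 1.983 × 3440 ≈ 6822 nmi, so the target fraction is f = 1000/6822 ≈ 0.147.
Interpolate at f ≈ 0.147 with slerp weights a = sin((1−f)δ)/sin δ ≈ 1.083, b = sin(fδ)/sin δ ≈ 0.313.
p = a·p₁ + b·p₂ ≈ (0.551, 0.073, 0.831); φ = arcsin(p_z) ≈ 56.21°, λ = atan2(p_y, p_x) ≈ 7.58°.

≈ 56°N, 8°E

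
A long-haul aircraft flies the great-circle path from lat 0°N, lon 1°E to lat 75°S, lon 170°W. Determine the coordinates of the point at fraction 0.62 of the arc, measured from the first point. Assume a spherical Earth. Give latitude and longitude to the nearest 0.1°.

≈ lat 64.9°S, lon 4.1°W

Convert each endpoint to a unit vector on the sphere (x = cos φ cos λ, y = cos φ sin λ, z = sin φ).
The central angle between the endpoints is δ = arccos(p₁·p₂) ≈ 1.829 rad (104.8°).
Interpolate at f = 0.62 with slerp weights a = sin((1−f)δ)/sin δ ≈ 0.663, b = sin(fδ)/sin δ ≈ 0.937.
p = a·p₁ + b·p₂ ≈ (0.423, -0.031, -0.905); φ = arcsin(p_z) ≈ -64.88°, λ = atan2(p_y, p_x) ≈ -4.13°.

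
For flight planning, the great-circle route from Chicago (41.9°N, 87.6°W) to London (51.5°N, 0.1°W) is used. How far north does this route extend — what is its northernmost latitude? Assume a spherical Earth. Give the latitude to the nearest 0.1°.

≈ 56.6°N

The great circle lies in the plane with unit normal n̂ = (p₁ × p₂)/|p₁ × p₂|.
Here n̂_z ≈ +0.551; the vertex latitude is φ_max = arccos|n̂_z| ≈ 56.6°.
Check via Clairaut: cos φ_max = |cos φ₁| · sin C = cos(41.9°)·sin(47.8°) ≈ 0.551, again giving ≈ 56.6°.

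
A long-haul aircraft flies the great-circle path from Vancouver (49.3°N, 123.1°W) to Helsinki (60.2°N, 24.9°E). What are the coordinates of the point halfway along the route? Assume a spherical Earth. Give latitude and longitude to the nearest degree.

≈ (78°N, 74°W)

Convert each endpoint to a unit vector on the sphere (x = cos φ cos λ, y = cos φ sin λ, z = sin φ).
The central angle between the endpoints is δ = arccos(p₁·p₂) ≈ 1.178 rad (67.5°).
Interpolate at f = 1/2 with slerp weights a = sin((1−f)δ)/sin δ ≈ 0.601, b = sin(fδ)/sin δ ≈ 0.601.
p = a·p₁ + b·p₂ ≈ (0.057, -0.203, 0.978); φ = arcsin(p_z) ≈ 77.85°, λ = atan2(p_y, p_x) ≈ -74.31°.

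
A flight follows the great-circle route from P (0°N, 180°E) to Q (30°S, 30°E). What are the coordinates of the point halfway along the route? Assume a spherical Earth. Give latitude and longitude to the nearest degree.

The haversine formula gives a central angle δ ≈ 2.419 rad (138.6°) between the endpoints.
Interpolate at f = 1/2 with slerp weights a = sin((1−f)δ)/sin δ ≈ 1.414, b = sin(fδ)/sin δ ≈ 1.414.
p = a·p₁ + b·p₂ ≈ (-0.354, 0.612, -0.707); φ = arcsin(p_z) ≈ -45.00°, λ = atan2(p_y, p_x) ≈ 120.00°.

≈ (45°S, 120°E)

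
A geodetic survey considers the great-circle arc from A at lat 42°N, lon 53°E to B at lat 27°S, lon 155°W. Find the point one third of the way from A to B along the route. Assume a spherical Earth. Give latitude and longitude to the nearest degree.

Convert each endpoint to a unit vector on the sphere (x = cos φ cos λ, y = cos φ sin λ, z = sin φ).
The central angle between the endpoints is δ = arccos(p₁·p₂) ≈ 2.665 rad (152.7°).
Interpolate at f = 1/3 with slerp weights a = sin((1−f)δ)/sin δ ≈ 2.133, b = sin(fδ)/sin δ ≈ 1.690.
p = a·p₁ + b·p₂ ≈ (-0.411, 0.629, 0.660); φ = arcsin(p_z) ≈ 41.27°, λ = atan2(p_y, p_x) ≈ 123.17°.

≈ lat 41°N, lon 123°E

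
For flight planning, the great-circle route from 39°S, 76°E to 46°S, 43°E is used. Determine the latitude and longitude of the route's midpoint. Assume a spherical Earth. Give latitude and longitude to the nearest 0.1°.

Convert each endpoint to a unit vector on the sphere (x = cos φ cos λ, y = cos φ sin λ, z = sin φ).
The central angle between the endpoints is δ = arccos(p₁·p₂) ≈ 0.438 rad (25.1°).
Interpolate at f = 1/2 with slerp weights a = sin((1−f)δ)/sin δ ≈ 0.512, b = sin(fδ)/sin δ ≈ 0.512.
p = a·p₁ + b·p₂ ≈ (0.357, 0.629, -0.691); φ = arcsin(p_z) ≈ -43.70°, λ = atan2(p_y, p_x) ≈ 60.45°.

≈ 43.7°S, 60.5°E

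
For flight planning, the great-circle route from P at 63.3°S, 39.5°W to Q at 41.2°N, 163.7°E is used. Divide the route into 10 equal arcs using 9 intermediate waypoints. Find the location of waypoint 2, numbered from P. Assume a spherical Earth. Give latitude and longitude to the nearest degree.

≈ 69°S, 121°W

Write both endpoints as unit vectors p₁, p₂ with components (cos φ cos λ, cos φ sin λ, sin φ).
The central angle between the endpoints is δ = arccos(p₁·p₂) ≈ 2.689 rad (154.1°).
Interpolate at f = 2/10 with slerp weights a = sin((1−f)δ)/sin δ ≈ 1.911, b = sin(fδ)/sin δ ≈ 1.171.
p = a·p₁ + b·p₂ ≈ (-0.183, -0.299, -0.937); φ = arcsin(p_z) ≈ -69.48°, λ = atan2(p_y, p_x) ≈ -121.41°.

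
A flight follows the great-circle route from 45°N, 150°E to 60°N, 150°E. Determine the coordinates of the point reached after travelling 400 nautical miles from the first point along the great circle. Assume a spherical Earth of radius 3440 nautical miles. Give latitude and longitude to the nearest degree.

The haversine formula gives a central angle δ ≈ 0.262 rad (15.0°) between the endpoints. The total great-circle distance is δ·R ≈ 0.262 × 3440 ≈ 901 nmi, so the target fraction is f = 400/901 ≈ 0.444.
Interpolate at f ≈ 0.444 with slerp weights a = sin((1−f)δ)/sin δ ≈ 0.560, b = sin(fδ)/sin δ ≈ 0.448.
p = a·p₁ + b·p₂ ≈ (-0.537, 0.310, 0.784); φ = arcsin(p_z) ≈ 51.66°, λ = atan2(p_y, p_x) ≈ 150.00°.

≈ 52°N, 150°E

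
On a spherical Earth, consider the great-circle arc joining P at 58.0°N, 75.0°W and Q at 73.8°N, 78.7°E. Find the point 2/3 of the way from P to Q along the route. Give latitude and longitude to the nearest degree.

≈ 85°N, 4°E

From cos δ = sin φ₁ sin φ₂ + cos φ₁ cos φ₂ cos Δλ, the central angle is δ ≈ 0.821 rad (47.0°).
Interpolate at f = 2/3 with slerp weights a = sin((1−f)δ)/sin δ ≈ 0.369, b = sin(fδ)/sin δ ≈ 0.711.
p = a·p₁ + b·p₂ ≈ (0.090, 0.006, 0.996); φ = arcsin(p_z) ≈ 84.85°, λ = atan2(p_y, p_x) ≈ 3.53°.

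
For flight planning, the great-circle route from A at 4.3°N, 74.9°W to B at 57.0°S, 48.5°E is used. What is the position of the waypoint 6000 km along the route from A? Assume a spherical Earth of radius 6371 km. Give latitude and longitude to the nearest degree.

Write both endpoints as unit vectors p₁, p₂ with components (cos φ cos λ, cos φ sin λ, sin φ).
The central angle between the endpoints is δ = arccos(p₁·p₂) ≈ 1.941 rad (111.2°). The total great-circle distance is δ·R ≈ 1.941 × 6371 ≈ 12366 km, so the target fraction is f = 6000/12366 ≈ 0.485.
Interpolate at f ≈ 0.485 with slerp weights a = sin((1−f)δ)/sin δ ≈ 0.902, b = sin(fδ)/sin δ ≈ 0.867.
p = a·p₁ + b·p₂ ≈ (0.547, -0.515, -0.660); φ = arcsin(p_z) ≈ -41.28°, λ = atan2(p_y, p_x) ≈ -43.24°.

≈ 41°S, 43°W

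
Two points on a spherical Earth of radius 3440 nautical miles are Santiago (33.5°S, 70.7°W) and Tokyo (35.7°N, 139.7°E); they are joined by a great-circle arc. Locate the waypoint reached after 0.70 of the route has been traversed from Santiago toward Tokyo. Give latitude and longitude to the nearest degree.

Write both endpoints as unit vectors p₁, p₂ with components (cos φ cos λ, cos φ sin λ, sin φ).
The central angle between the endpoints is δ = arccos(p₁·p₂) ≈ 2.705 rad (155.0°).
Interpolate at f = 0.70 with slerp weights a = sin((1−f)δ)/sin δ ≈ 1.715, b = sin(fδ)/sin δ ≈ 2.242.
p = a·p₁ + b·p₂ ≈ (-0.916, -0.172, 0.362); φ = arcsin(p_z) ≈ 21.22°, λ = atan2(p_y, p_x) ≈ -169.38°.

≈ (21°N, 169°W)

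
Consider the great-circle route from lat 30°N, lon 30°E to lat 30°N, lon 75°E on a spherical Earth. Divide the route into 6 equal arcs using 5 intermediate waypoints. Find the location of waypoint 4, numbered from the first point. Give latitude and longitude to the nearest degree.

Convert each endpoint to a unit vector on the sphere (x = cos φ cos λ, y = cos φ sin λ, z = sin φ).
The central angle between the endpoints is δ = arccos(p₁·p₂) ≈ 0.676 rad (38.7°).
Interpolate at f = 4/6 with slerp weights a = sin((1−f)δ)/sin δ ≈ 0.357, b = sin(fδ)/sin δ ≈ 0.696.
p = a·p₁ + b·p₂ ≈ (0.424, 0.737, 0.527); φ = arcsin(p_z) ≈ 31.78°, λ = atan2(p_y, p_x) ≈ 60.10°.

≈ lat 32°N, lon 60°E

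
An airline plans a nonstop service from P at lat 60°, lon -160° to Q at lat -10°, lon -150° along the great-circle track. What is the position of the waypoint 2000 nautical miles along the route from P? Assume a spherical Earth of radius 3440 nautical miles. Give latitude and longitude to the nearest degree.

≈ lat 27°, lon -154°

Convert each endpoint to a unit vector on the sphere (x = cos φ cos λ, y = cos φ sin λ, z = sin φ).
The central angle between the endpoints is δ = arccos(p₁·p₂) ≈ 1.230 rad (70.5°). The total great-circle distance is δ·R ≈ 1.230 × 3440 ≈ 4230 nmi, so the target fraction is f = 2000/4230 ≈ 0.473.
Interpolate at f ≈ 0.473 with slerp weights a = sin((1−f)δ)/sin δ ≈ 0.641, b = sin(fδ)/sin δ ≈ 0.583.
p = a·p₁ + b·p₂ ≈ (-0.798, -0.397, 0.454); φ = arcsin(p_z) ≈ 26.98°, λ = atan2(p_y, p_x) ≈ -153.58°.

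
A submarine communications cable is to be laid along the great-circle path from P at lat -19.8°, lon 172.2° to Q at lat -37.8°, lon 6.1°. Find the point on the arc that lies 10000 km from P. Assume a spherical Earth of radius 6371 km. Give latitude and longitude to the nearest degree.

Convert each endpoint to a unit vector on the sphere (x = cos φ cos λ, y = cos φ sin λ, z = sin φ).
The central angle between the endpoints is δ = arccos(p₁·p₂) ≈ 2.111 rad (120.9°). The total great-circle distance is δ·R ≈ 2.111 × 6371 ≈ 13447 km, so the target fraction is f = 10000/13447 ≈ 0.744.
Interpolate at f ≈ 0.744 with slerp weights a = sin((1−f)δ)/sin δ ≈ 0.600, b = sin(fδ)/sin δ ≈ 1.166.
p = a·p₁ + b·p₂ ≈ (0.356, 0.175, -0.918); φ = arcsin(p_z) ≈ -66.63°, λ = atan2(p_y, p_x) ≈ 26.11°.

≈ lat -67°, lon 26°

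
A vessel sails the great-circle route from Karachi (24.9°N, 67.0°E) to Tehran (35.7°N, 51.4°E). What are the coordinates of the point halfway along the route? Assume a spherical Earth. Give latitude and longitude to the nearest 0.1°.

≈ (30.5°N, 59.6°E)

Write both endpoints as unit vectors p₁, p₂ with components (cos φ cos λ, cos φ sin λ, sin φ).
The central angle between the endpoints is δ = arccos(p₁·p₂) ≈ 0.301 rad (17.2°).
Interpolate at f = 1/2 with slerp weights a = sin((1−f)δ)/sin δ ≈ 0.506, b = sin(fδ)/sin δ ≈ 0.506.
p = a·p₁ + b·p₂ ≈ (0.435, 0.743, 0.508); φ = arcsin(p_z) ≈ 30.53°, λ = atan2(p_y, p_x) ≈ 59.63°.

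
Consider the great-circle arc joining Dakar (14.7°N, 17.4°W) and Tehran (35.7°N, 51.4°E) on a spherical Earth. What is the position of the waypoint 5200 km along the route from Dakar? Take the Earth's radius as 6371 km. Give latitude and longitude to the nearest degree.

≈ 34°N, 30°E

The haversine formula gives a central angle δ ≈ 1.124 rad (64.4°) between the endpoints. The total great-circle distance is δ·R ≈ 1.124 × 6371 ≈ 7161 km, so the target fraction is f = 5200/7161 ≈ 0.726.
Interpolate at f ≈ 0.726 with slerp weights a = sin((1−f)δ)/sin δ ≈ 0.336, b = sin(fδ)/sin δ ≈ 0.808.
p = a·p₁ + b·p₂ ≈ (0.719, 0.416, 0.557); φ = arcsin(p_z) ≈ 33.83°, λ = atan2(p_y, p_x) ≈ 30.02°.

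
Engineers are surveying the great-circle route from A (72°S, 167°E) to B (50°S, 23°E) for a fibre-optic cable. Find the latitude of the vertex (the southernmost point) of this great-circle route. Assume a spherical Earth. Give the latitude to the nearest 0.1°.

≈ 81.8°S

The great circle lies in the plane with unit normal n̂ = (p₁ × p₂)/|p₁ × p₂|.
Here n̂_z ≈ -0.142; the vertex latitude is φ_max = arccos|n̂_z| ≈ 81.8°.
Check via Clairaut: cos φ_max = |cos φ₁| · sin C = cos(72.0°)·sin(152.7°) ≈ 0.142, again giving ≈ 81.8°.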